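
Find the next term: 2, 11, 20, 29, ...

Differences: 11 - 2 = 9
This is an arithmetic sequence with common difference d = 9.
Next term = 29 + 9 = 38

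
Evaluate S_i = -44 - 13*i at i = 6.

S_6 = -44 + -13*6 = -44 + -78 = -122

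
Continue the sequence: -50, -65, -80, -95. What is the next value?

Differences: -65 - -50 = -15
This is an arithmetic sequence with common difference d = -15.
Next term = -95 + -15 = -110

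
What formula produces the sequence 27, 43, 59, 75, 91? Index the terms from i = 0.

Check differences: 43 - 27 = 16
59 - 43 = 16
Common difference d = 16.
First term a = 27.
Formula: S_i = 27 + 16*i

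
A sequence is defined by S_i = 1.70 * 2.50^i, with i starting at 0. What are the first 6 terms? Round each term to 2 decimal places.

This is a geometric sequence.
i=0: S_0 = 1.7 * 2.5^0 = 1.7
i=1: S_1 = 1.7 * 2.5^1 = 4.25
i=2: S_2 = 1.7 * 2.5^2 ≈ 10.63
i=3: S_3 = 1.7 * 2.5^3 ≈ 26.56
i=4: S_4 = 1.7 * 2.5^4 ≈ 66.41
i=5: S_5 = 1.7 * 2.5^5 ≈ 166.02
The first 6 terms are: [1.7, 4.25, 10.63, 26.56, 66.41, 166.02]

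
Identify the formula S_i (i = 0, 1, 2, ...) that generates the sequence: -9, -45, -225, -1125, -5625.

Check ratios: -45 / -9 = 5.0
Common ratio r = 5.
First term a = -9.
Formula: S_i = -9 * 5^i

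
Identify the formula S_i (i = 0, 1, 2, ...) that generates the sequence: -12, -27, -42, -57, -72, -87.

Check differences: -27 - -12 = -15
-42 - -27 = -15
Common difference d = -15.
First term a = -12.
Formula: S_i = -12 - 15*i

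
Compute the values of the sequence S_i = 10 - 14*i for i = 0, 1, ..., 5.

This is an arithmetic sequence.
i=0: S_0 = 10 + -14*0 = 10
i=1: S_1 = 10 + -14*1 = -4
i=2: S_2 = 10 + -14*2 = -18
i=3: S_3 = 10 + -14*3 = -32
i=4: S_4 = 10 + -14*4 = -46
i=5: S_5 = 10 + -14*5 = -60
The first 6 terms are: [10, -4, -18, -32, -46, -60]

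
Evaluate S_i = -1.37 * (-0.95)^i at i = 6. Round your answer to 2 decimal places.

S_6 = -1.37 * (-0.95)^6 ≈ -1.37 * 0.7351 ≈ -1.01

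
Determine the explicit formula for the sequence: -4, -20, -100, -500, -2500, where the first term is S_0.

Check ratios: -20 / -4 = 5.0
Common ratio r = 5.
First term a = -4.
Formula: S_i = -4 * 5^i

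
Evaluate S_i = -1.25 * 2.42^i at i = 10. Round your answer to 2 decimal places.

S_10 = -1.25 * 2.42^10 ≈ -1.25 * 6888.9599 ≈ -8611.2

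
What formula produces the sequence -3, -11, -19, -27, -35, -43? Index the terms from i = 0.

Check differences: -11 - -3 = -8
-19 - -11 = -8
Common difference d = -8.
First term a = -3.
Formula: S_i = -3 - 8*i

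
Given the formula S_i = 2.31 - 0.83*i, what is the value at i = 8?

S_8 = 2.31 + -0.83*8 = 2.31 + -6.64 = -4.33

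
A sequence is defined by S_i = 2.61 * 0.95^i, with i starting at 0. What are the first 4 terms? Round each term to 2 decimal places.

This is a geometric sequence.
i=0: S_0 = 2.61 * 0.95^0 = 2.61
i=1: S_1 = 2.61 * 0.95^1 ≈ 2.48
i=2: S_2 = 2.61 * 0.95^2 ≈ 2.36
i=3: S_3 = 2.61 * 0.95^3 ≈ 2.24
The first 4 terms are: [2.61, 2.48, 2.36, 2.24]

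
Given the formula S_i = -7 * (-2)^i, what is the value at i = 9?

S_9 = -7 * (-2)^9 = -7 * -512 = 3584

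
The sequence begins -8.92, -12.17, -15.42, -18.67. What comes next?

Differences: -12.17 - -8.92 = -3.25
This is an arithmetic sequence with common difference d = -3.25.
Next term = -18.67 + -3.25 = -21.92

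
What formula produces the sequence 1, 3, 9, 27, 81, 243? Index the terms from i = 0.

Check ratios: 3 / 1 = 3.0
Common ratio r = 3.
First term a = 1.
Formula: S_i = 1 * 3^i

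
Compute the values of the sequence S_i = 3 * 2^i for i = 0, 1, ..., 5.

This is a geometric sequence.
i=0: S_0 = 3 * 2^0 = 3
i=1: S_1 = 3 * 2^1 = 6
i=2: S_2 = 3 * 2^2 = 12
i=3: S_3 = 3 * 2^3 = 24
i=4: S_4 = 3 * 2^4 = 48
i=5: S_5 = 3 * 2^5 = 96
The first 6 terms are: [3, 6, 12, 24, 48, 96]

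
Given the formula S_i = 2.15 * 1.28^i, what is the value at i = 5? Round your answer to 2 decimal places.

S_5 = 2.15 * 1.28^5 ≈ 2.15 * 3.436 ≈ 7.39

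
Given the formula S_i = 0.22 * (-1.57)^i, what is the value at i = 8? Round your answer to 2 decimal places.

S_8 = 0.22 * (-1.57)^8 ≈ 0.22 * 36.9145 ≈ 8.12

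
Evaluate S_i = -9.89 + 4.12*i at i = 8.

S_8 = -9.89 + 4.12*8 = -9.89 + 32.96 = 23.07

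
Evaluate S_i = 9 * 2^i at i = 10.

S_10 = 9 * 2^10 = 9 * 1024 = 9216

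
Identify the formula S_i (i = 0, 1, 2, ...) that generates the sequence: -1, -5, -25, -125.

Check ratios: -5 / -1 = 5.0
Common ratio r = 5.
First term a = -1.
Formula: S_i = -1 * 5^i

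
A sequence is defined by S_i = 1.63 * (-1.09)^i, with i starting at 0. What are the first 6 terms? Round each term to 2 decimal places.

This is a geometric sequence.
i=0: S_0 = 1.63 * (-1.09)^0 = 1.63
i=1: S_1 = 1.63 * (-1.09)^1 ≈ -1.78
i=2: S_2 = 1.63 * (-1.09)^2 ≈ 1.94
i=3: S_3 = 1.63 * (-1.09)^3 ≈ -2.11
i=4: S_4 = 1.63 * (-1.09)^4 ≈ 2.3
i=5: S_5 = 1.63 * (-1.09)^5 ≈ -2.51
The first 6 terms are: [1.63, -1.78, 1.94, -2.11, 2.3, -2.51]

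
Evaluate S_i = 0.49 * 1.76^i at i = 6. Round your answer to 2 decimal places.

S_6 = 0.49 * 1.76^6 ≈ 0.49 * 29.7219 ≈ 14.56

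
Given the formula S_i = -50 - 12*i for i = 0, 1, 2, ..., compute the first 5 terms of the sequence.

This is an arithmetic sequence.
i=0: S_0 = -50 + -12*0 = -50
i=1: S_1 = -50 + -12*1 = -62
i=2: S_2 = -50 + -12*2 = -74
i=3: S_3 = -50 + -12*3 = -86
i=4: S_4 = -50 + -12*4 = -98
The first 5 terms are: [-50, -62, -74, -86, -98]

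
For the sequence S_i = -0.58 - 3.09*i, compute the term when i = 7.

S_7 = -0.58 + -3.09*7 = -0.58 + -21.63 = -22.21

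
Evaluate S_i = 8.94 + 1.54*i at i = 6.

S_6 = 8.94 + 1.54*6 = 8.94 + 9.24 = 18.18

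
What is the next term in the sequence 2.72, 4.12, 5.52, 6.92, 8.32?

Differences: 4.12 - 2.72 = 1.4
This is an arithmetic sequence with common difference d = 1.4.
Next term = 8.32 + 1.4 = 9.72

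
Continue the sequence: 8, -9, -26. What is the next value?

Differences: -9 - 8 = -17
This is an arithmetic sequence with common difference d = -17.
Next term = -26 + -17 = -43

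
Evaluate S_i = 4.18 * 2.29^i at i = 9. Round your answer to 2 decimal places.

S_9 = 4.18 * 2.29^9 ≈ 4.18 * 1731.8862 ≈ 7239.28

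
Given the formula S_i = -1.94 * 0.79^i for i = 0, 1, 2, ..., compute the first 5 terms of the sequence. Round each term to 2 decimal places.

This is a geometric sequence.
i=0: S_0 = -1.94 * 0.79^0 = -1.94
i=1: S_1 = -1.94 * 0.79^1 ≈ -1.53
i=2: S_2 = -1.94 * 0.79^2 ≈ -1.21
i=3: S_3 = -1.94 * 0.79^3 ≈ -0.96
i=4: S_4 = -1.94 * 0.79^4 ≈ -0.76
The first 5 terms are: [-1.94, -1.53, -1.21, -0.96, -0.76]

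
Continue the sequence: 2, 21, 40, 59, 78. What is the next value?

Differences: 21 - 2 = 19
This is an arithmetic sequence with common difference d = 19.
Next term = 78 + 19 = 97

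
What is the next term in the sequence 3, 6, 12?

Ratios: 6 / 3 = 2.0
This is a geometric sequence with common ratio r = 2.
Next term = 12 * 2 = 24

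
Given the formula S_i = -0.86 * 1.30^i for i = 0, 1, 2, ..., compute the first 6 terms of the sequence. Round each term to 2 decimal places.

This is a geometric sequence.
i=0: S_0 = -0.86 * 1.3^0 = -0.86
i=1: S_1 = -0.86 * 1.3^1 ≈ -1.12
i=2: S_2 = -0.86 * 1.3^2 ≈ -1.45
i=3: S_3 = -0.86 * 1.3^3 ≈ -1.89
i=4: S_4 = -0.86 * 1.3^4 ≈ -2.46
i=5: S_5 = -0.86 * 1.3^5 ≈ -3.19
The first 6 terms are: [-0.86, -1.12, -1.45, -1.89, -2.46, -3.19]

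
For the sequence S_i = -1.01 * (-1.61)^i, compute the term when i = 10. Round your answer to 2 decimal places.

S_10 = -1.01 * (-1.61)^10 ≈ -1.01 * 117.0196 ≈ -118.19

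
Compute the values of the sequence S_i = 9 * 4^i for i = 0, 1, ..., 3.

This is a geometric sequence.
i=0: S_0 = 9 * 4^0 = 9
i=1: S_1 = 9 * 4^1 = 36
i=2: S_2 = 9 * 4^2 = 144
i=3: S_3 = 9 * 4^3 = 576
The first 4 terms are: [9, 36, 144, 576]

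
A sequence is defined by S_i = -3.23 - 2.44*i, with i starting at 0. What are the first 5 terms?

This is an arithmetic sequence.
i=0: S_0 = -3.23 + -2.44*0 = -3.23
i=1: S_1 = -3.23 + -2.44*1 = -5.67
i=2: S_2 = -3.23 + -2.44*2 = -8.11
i=3: S_3 = -3.23 + -2.44*3 = -10.55
i=4: S_4 = -3.23 + -2.44*4 = -12.99
The first 5 terms are: [-3.23, -5.67, -8.11, -10.55, -12.99]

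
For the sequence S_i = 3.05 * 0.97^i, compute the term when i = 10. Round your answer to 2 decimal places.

S_10 = 3.05 * 0.97^10 ≈ 3.05 * 0.7374 ≈ 2.25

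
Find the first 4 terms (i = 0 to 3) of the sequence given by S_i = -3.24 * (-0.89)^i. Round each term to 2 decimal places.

This is a geometric sequence.
i=0: S_0 = -3.24 * (-0.89)^0 = -3.24
i=1: S_1 = -3.24 * (-0.89)^1 ≈ 2.88
i=2: S_2 = -3.24 * (-0.89)^2 ≈ -2.57
i=3: S_3 = -3.24 * (-0.89)^3 ≈ 2.28
The first 4 terms are: [-3.24, 2.88, -2.57, 2.28]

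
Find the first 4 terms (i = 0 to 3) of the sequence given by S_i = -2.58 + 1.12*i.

This is an arithmetic sequence.
i=0: S_0 = -2.58 + 1.12*0 = -2.58
i=1: S_1 = -2.58 + 1.12*1 = -1.46
i=2: S_2 = -2.58 + 1.12*2 = -0.34
i=3: S_3 = -2.58 + 1.12*3 = 0.78
The first 4 terms are: [-2.58, -1.46, -0.34, 0.78]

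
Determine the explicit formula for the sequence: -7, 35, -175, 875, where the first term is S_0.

Check ratios: 35 / -7 = -5.0
Common ratio r = -5.
First term a = -7.
Formula: S_i = -7 * (-5)^i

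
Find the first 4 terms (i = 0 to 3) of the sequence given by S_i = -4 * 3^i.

This is a geometric sequence.
i=0: S_0 = -4 * 3^0 = -4
i=1: S_1 = -4 * 3^1 = -12
i=2: S_2 = -4 * 3^2 = -36
i=3: S_3 = -4 * 3^3 = -108
The first 4 terms are: [-4, -12, -36, -108]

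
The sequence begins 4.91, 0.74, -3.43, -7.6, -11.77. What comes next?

Differences: 0.74 - 4.91 = -4.17
This is an arithmetic sequence with common difference d = -4.17.
Next term = -11.77 + -4.17 = -15.94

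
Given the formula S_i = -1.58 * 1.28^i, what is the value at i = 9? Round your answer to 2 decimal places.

S_9 = -1.58 * 1.28^9 ≈ -1.58 * 9.2234 ≈ -14.57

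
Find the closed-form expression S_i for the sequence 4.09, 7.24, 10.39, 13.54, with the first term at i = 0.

Check differences: 7.24 - 4.09 = 3.15
10.39 - 7.24 = 3.15
Common difference d = 3.15.
First term a = 4.09.
Formula: S_i = 4.09 + 3.15*i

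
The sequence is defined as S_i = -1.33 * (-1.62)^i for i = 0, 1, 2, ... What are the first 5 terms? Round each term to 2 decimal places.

This is a geometric sequence.
i=0: S_0 = -1.33 * (-1.62)^0 = -1.33
i=1: S_1 = -1.33 * (-1.62)^1 ≈ 2.15
i=2: S_2 = -1.33 * (-1.62)^2 ≈ -3.49
i=3: S_3 = -1.33 * (-1.62)^3 ≈ 5.65
i=4: S_4 = -1.33 * (-1.62)^4 ≈ -9.16
The first 5 terms are: [-1.33, 2.15, -3.49, 5.65, -9.16]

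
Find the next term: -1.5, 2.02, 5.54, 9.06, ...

Differences: 2.02 - -1.5 = 3.52
This is an arithmetic sequence with common difference d = 3.52.
Next term = 9.06 + 3.52 = 12.58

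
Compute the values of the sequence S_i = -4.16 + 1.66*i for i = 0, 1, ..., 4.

This is an arithmetic sequence.
i=0: S_0 = -4.16 + 1.66*0 = -4.16
i=1: S_1 = -4.16 + 1.66*1 = -2.5
i=2: S_2 = -4.16 + 1.66*2 = -0.84
i=3: S_3 = -4.16 + 1.66*3 = 0.82
i=4: S_4 = -4.16 + 1.66*4 = 2.48
The first 5 terms are: [-4.16, -2.5, -0.84, 0.82, 2.48]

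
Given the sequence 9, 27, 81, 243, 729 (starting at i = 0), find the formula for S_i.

Check ratios: 27 / 9 = 3.0
Common ratio r = 3.
First term a = 9.
Formula: S_i = 9 * 3^i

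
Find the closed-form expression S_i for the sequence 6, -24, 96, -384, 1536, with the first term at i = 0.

Check ratios: -24 / 6 = -4.0
Common ratio r = -4.
First term a = 6.
Formula: S_i = 6 * (-4)^i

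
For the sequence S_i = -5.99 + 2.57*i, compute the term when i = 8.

S_8 = -5.99 + 2.57*8 = -5.99 + 20.56 = 14.57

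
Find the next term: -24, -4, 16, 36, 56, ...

Differences: -4 - -24 = 20
This is an arithmetic sequence with common difference d = 20.
Next term = 56 + 20 = 76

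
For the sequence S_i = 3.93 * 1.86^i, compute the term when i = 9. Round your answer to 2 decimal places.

S_9 = 3.93 * 1.86^9 ≈ 3.93 * 266.4505 ≈ 1047.15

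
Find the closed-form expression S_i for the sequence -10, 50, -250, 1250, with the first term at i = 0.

Check ratios: 50 / -10 = -5.0
Common ratio r = -5.
First term a = -10.
Formula: S_i = -10 * (-5)^i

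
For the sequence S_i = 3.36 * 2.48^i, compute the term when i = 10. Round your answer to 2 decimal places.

S_10 = 3.36 * 2.48^10 ≈ 3.36 * 8800.6917 ≈ 29570.32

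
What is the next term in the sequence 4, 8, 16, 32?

Ratios: 8 / 4 = 2.0
This is a geometric sequence with common ratio r = 2.
Next term = 32 * 2 = 64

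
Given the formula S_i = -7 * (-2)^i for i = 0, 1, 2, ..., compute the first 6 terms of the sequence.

This is a geometric sequence.
i=0: S_0 = -7 * (-2)^0 = -7
i=1: S_1 = -7 * (-2)^1 = 14
i=2: S_2 = -7 * (-2)^2 = -28
i=3: S_3 = -7 * (-2)^3 = 56
i=4: S_4 = -7 * (-2)^4 = -112
i=5: S_5 = -7 * (-2)^5 = 224
The first 6 terms are: [-7, 14, -28, 56, -112, 224]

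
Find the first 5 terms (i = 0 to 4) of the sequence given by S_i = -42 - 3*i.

This is an arithmetic sequence.
i=0: S_0 = -42 + -3*0 = -42
i=1: S_1 = -42 + -3*1 = -45
i=2: S_2 = -42 + -3*2 = -48
i=3: S_3 = -42 + -3*3 = -51
i=4: S_4 = -42 + -3*4 = -54
The first 5 terms are: [-42, -45, -48, -51, -54]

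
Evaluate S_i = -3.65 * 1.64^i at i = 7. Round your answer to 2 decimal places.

S_7 = -3.65 * 1.64^7 ≈ -3.65 * 31.9085 ≈ -116.47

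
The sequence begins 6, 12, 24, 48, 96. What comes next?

Ratios: 12 / 6 = 2.0
This is a geometric sequence with common ratio r = 2.
Next term = 96 * 2 = 192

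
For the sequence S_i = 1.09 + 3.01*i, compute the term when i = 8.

S_8 = 1.09 + 3.01*8 = 1.09 + 24.08 = 25.17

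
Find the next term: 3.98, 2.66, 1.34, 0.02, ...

Differences: 2.66 - 3.98 = -1.32
This is an arithmetic sequence with common difference d = -1.32.
Next term = 0.02 + -1.32 = -1.3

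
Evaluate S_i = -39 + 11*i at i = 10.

S_10 = -39 + 11*10 = -39 + 110 = 71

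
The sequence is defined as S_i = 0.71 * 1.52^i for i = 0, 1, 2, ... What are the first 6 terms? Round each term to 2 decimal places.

This is a geometric sequence.
i=0: S_0 = 0.71 * 1.52^0 = 0.71
i=1: S_1 = 0.71 * 1.52^1 ≈ 1.08
i=2: S_2 = 0.71 * 1.52^2 ≈ 1.64
i=3: S_3 = 0.71 * 1.52^3 ≈ 2.49
i=4: S_4 = 0.71 * 1.52^4 ≈ 3.79
i=5: S_5 = 0.71 * 1.52^5 ≈ 5.76
The first 6 terms are: [0.71, 1.08, 1.64, 2.49, 3.79, 5.76]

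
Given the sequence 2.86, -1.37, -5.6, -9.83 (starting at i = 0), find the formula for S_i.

Check differences: -1.37 - 2.86 = -4.23
-5.6 - -1.37 = -4.23
Common difference d = -4.23.
First term a = 2.86.
Formula: S_i = 2.86 - 4.23*i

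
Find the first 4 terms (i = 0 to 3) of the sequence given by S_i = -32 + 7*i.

This is an arithmetic sequence.
i=0: S_0 = -32 + 7*0 = -32
i=1: S_1 = -32 + 7*1 = -25
i=2: S_2 = -32 + 7*2 = -18
i=3: S_3 = -32 + 7*3 = -11
The first 4 terms are: [-32, -25, -18, -11]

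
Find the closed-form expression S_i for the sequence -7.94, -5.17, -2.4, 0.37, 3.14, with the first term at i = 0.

Check differences: -5.17 - -7.94 = 2.77
-2.4 - -5.17 = 2.77
Common difference d = 2.77.
First term a = -7.94.
Formula: S_i = -7.94 + 2.77*i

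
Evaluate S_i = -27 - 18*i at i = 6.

S_6 = -27 + -18*6 = -27 + -108 = -135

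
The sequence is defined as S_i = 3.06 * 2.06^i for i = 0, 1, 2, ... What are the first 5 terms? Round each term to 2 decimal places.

This is a geometric sequence.
i=0: S_0 = 3.06 * 2.06^0 = 3.06
i=1: S_1 = 3.06 * 2.06^1 ≈ 6.3
i=2: S_2 = 3.06 * 2.06^2 ≈ 12.99
i=3: S_3 = 3.06 * 2.06^3 ≈ 26.75
i=4: S_4 = 3.06 * 2.06^4 ≈ 55.1
The first 5 terms are: [3.06, 6.3, 12.99, 26.75, 55.1]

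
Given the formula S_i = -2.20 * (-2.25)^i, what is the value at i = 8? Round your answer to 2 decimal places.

S_8 = -2.2 * (-2.25)^8 ≈ -2.2 * 656.8408 ≈ -1445.05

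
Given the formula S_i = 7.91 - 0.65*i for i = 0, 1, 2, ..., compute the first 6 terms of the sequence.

This is an arithmetic sequence.
i=0: S_0 = 7.91 + -0.65*0 = 7.91
i=1: S_1 = 7.91 + -0.65*1 = 7.26
i=2: S_2 = 7.91 + -0.65*2 = 6.61
i=3: S_3 = 7.91 + -0.65*3 = 5.96
i=4: S_4 = 7.91 + -0.65*4 = 5.31
i=5: S_5 = 7.91 + -0.65*5 = 4.66
The first 6 terms are: [7.91, 7.26, 6.61, 5.96, 5.31, 4.66]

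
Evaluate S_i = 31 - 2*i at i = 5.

S_5 = 31 + -2*5 = 31 + -10 = 21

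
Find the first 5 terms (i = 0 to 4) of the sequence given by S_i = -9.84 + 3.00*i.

This is an arithmetic sequence.
i=0: S_0 = -9.84 + 3.0*0 = -9.84
i=1: S_1 = -9.84 + 3.0*1 = -6.84
i=2: S_2 = -9.84 + 3.0*2 = -3.84
i=3: S_3 = -9.84 + 3.0*3 = -0.84
i=4: S_4 = -9.84 + 3.0*4 = 2.16
The first 5 terms are: [-9.84, -6.84, -3.84, -0.84, 2.16]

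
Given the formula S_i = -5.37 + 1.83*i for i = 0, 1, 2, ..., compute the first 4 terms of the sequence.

This is an arithmetic sequence.
i=0: S_0 = -5.37 + 1.83*0 = -5.37
i=1: S_1 = -5.37 + 1.83*1 = -3.54
i=2: S_2 = -5.37 + 1.83*2 = -1.71
i=3: S_3 = -5.37 + 1.83*3 = 0.12
The first 4 terms are: [-5.37, -3.54, -1.71, 0.12]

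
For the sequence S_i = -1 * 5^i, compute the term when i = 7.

S_7 = -1 * 5^7 = -1 * 78125 = -78125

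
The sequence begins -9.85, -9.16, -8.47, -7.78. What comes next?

Differences: -9.16 - -9.85 = 0.69
This is an arithmetic sequence with common difference d = 0.69.
Next term = -7.78 + 0.69 = -7.09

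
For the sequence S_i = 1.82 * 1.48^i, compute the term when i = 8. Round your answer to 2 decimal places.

S_8 = 1.82 * 1.48^8 ≈ 1.82 * 23.0194 ≈ 41.9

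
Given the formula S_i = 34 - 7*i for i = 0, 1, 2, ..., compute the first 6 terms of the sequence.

This is an arithmetic sequence.
i=0: S_0 = 34 + -7*0 = 34
i=1: S_1 = 34 + -7*1 = 27
i=2: S_2 = 34 + -7*2 = 20
i=3: S_3 = 34 + -7*3 = 13
i=4: S_4 = 34 + -7*4 = 6
i=5: S_5 = 34 + -7*5 = -1
The first 6 terms are: [34, 27, 20, 13, 6, -1]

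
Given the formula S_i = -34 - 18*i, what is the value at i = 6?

S_6 = -34 + -18*6 = -34 + -108 = -142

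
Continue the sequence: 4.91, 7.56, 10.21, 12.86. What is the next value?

Differences: 7.56 - 4.91 = 2.65
This is an arithmetic sequence with common difference d = 2.65.
Next term = 12.86 + 2.65 = 15.51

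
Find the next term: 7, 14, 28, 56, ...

Ratios: 14 / 7 = 2.0
This is a geometric sequence with common ratio r = 2.
Next term = 56 * 2 = 112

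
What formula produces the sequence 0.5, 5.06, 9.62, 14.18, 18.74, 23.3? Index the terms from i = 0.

Check differences: 5.06 - 0.5 = 4.56
9.62 - 5.06 = 4.56
Common difference d = 4.56.
First term a = 0.5.
Formula: S_i = 0.50 + 4.56*i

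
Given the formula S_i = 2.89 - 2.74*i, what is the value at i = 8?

S_8 = 2.89 + -2.74*8 = 2.89 + -21.92 = -19.03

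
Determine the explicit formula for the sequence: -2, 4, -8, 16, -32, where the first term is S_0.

Check ratios: 4 / -2 = -2.0
Common ratio r = -2.
First term a = -2.
Formula: S_i = -2 * (-2)^i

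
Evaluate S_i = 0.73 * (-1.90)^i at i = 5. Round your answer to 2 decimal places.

S_5 = 0.73 * (-1.9)^5 ≈ 0.73 * -24.761 ≈ -18.08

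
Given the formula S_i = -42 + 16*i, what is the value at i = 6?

S_6 = -42 + 16*6 = -42 + 96 = 54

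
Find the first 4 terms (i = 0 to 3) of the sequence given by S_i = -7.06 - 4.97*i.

This is an arithmetic sequence.
i=0: S_0 = -7.06 + -4.97*0 = -7.06
i=1: S_1 = -7.06 + -4.97*1 = -12.03
i=2: S_2 = -7.06 + -4.97*2 = -17.0
i=3: S_3 = -7.06 + -4.97*3 = -21.97
The first 4 terms are: [-7.06, -12.03, -17.0, -21.97]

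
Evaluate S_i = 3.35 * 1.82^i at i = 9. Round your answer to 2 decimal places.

S_9 = 3.35 * 1.82^9 ≈ 3.35 * 219.1001 ≈ 733.99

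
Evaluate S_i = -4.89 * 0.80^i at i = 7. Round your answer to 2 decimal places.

S_7 = -4.89 * 0.8^7 ≈ -4.89 * 0.2097 ≈ -1.03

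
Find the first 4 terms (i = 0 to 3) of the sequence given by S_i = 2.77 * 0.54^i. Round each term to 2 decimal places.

This is a geometric sequence.
i=0: S_0 = 2.77 * 0.54^0 = 2.77
i=1: S_1 = 2.77 * 0.54^1 ≈ 1.5
i=2: S_2 = 2.77 * 0.54^2 ≈ 0.81
i=3: S_3 = 2.77 * 0.54^3 ≈ 0.44
The first 4 terms are: [2.77, 1.5, 0.81, 0.44]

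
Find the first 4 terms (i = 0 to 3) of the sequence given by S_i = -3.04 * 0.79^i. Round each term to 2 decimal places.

This is a geometric sequence.
i=0: S_0 = -3.04 * 0.79^0 = -3.04
i=1: S_1 = -3.04 * 0.79^1 ≈ -2.4
i=2: S_2 = -3.04 * 0.79^2 ≈ -1.9
i=3: S_3 = -3.04 * 0.79^3 ≈ -1.5
The first 4 terms are: [-3.04, -2.4, -1.9, -1.5]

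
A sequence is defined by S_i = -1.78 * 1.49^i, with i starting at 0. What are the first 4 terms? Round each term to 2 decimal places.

This is a geometric sequence.
i=0: S_0 = -1.78 * 1.49^0 = -1.78
i=1: S_1 = -1.78 * 1.49^1 ≈ -2.65
i=2: S_2 = -1.78 * 1.49^2 ≈ -3.95
i=3: S_3 = -1.78 * 1.49^3 ≈ -5.89
The first 4 terms are: [-1.78, -2.65, -3.95, -5.89]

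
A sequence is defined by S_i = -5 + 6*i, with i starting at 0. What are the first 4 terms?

This is an arithmetic sequence.
i=0: S_0 = -5 + 6*0 = -5
i=1: S_1 = -5 + 6*1 = 1
i=2: S_2 = -5 + 6*2 = 7
i=3: S_3 = -5 + 6*3 = 13
The first 4 terms are: [-5, 1, 7, 13]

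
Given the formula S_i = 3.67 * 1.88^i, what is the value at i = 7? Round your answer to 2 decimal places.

S_7 = 3.67 * 1.88^7 ≈ 3.67 * 83.0051 ≈ 304.63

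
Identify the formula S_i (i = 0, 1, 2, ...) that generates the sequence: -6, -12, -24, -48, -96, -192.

Check ratios: -12 / -6 = 2.0
Common ratio r = 2.
First term a = -6.
Formula: S_i = -6 * 2^i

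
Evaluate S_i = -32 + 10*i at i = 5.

S_5 = -32 + 10*5 = -32 + 50 = 18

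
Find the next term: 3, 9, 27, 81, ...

Ratios: 9 / 3 = 3.0
This is a geometric sequence with common ratio r = 3.
Next term = 81 * 3 = 243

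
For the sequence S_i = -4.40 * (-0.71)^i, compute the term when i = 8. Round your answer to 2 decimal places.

S_8 = -4.4 * (-0.71)^8 ≈ -4.4 * 0.0646 ≈ -0.28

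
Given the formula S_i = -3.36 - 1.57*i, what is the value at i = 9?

S_9 = -3.36 + -1.57*9 = -3.36 + -14.13 = -17.49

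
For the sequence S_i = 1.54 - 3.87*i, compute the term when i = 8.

S_8 = 1.54 + -3.87*8 = 1.54 + -30.96 = -29.42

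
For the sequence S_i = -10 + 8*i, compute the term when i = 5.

S_5 = -10 + 8*5 = -10 + 40 = 30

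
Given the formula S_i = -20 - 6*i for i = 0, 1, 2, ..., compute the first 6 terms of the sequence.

This is an arithmetic sequence.
i=0: S_0 = -20 + -6*0 = -20
i=1: S_1 = -20 + -6*1 = -26
i=2: S_2 = -20 + -6*2 = -32
i=3: S_3 = -20 + -6*3 = -38
i=4: S_4 = -20 + -6*4 = -44
i=5: S_5 = -20 + -6*5 = -50
The first 6 terms are: [-20, -26, -32, -38, -44, -50]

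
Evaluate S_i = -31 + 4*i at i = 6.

S_6 = -31 + 4*6 = -31 + 24 = -7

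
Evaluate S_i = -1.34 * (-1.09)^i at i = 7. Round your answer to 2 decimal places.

S_7 = -1.34 * (-1.09)^7 ≈ -1.34 * -1.828 ≈ 2.45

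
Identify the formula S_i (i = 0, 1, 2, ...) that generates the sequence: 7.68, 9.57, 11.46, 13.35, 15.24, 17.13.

Check differences: 9.57 - 7.68 = 1.89
11.46 - 9.57 = 1.89
Common difference d = 1.89.
First term a = 7.68.
Formula: S_i = 7.68 + 1.89*i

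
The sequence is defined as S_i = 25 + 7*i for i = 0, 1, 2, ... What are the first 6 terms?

This is an arithmetic sequence.
i=0: S_0 = 25 + 7*0 = 25
i=1: S_1 = 25 + 7*1 = 32
i=2: S_2 = 25 + 7*2 = 39
i=3: S_3 = 25 + 7*3 = 46
i=4: S_4 = 25 + 7*4 = 53
i=5: S_5 = 25 + 7*5 = 60
The first 6 terms are: [25, 32, 39, 46, 53, 60]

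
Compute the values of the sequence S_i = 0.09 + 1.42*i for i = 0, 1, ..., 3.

This is an arithmetic sequence.
i=0: S_0 = 0.09 + 1.42*0 = 0.09
i=1: S_1 = 0.09 + 1.42*1 = 1.51
i=2: S_2 = 0.09 + 1.42*2 = 2.93
i=3: S_3 = 0.09 + 1.42*3 = 4.35
The first 4 terms are: [0.09, 1.51, 2.93, 4.35]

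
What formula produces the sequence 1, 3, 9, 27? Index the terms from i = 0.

Check ratios: 3 / 1 = 3.0
Common ratio r = 3.
First term a = 1.
Formula: S_i = 1 * 3^i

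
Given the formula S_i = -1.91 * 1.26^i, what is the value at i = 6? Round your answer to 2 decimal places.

S_6 = -1.91 * 1.26^6 ≈ -1.91 * 4.0015 ≈ -7.64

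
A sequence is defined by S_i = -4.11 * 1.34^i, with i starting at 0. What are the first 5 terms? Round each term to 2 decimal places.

This is a geometric sequence.
i=0: S_0 = -4.11 * 1.34^0 = -4.11
i=1: S_1 = -4.11 * 1.34^1 ≈ -5.51
i=2: S_2 = -4.11 * 1.34^2 ≈ -7.38
i=3: S_3 = -4.11 * 1.34^3 ≈ -9.89
i=4: S_4 = -4.11 * 1.34^4 ≈ -13.25
The first 5 terms are: [-4.11, -5.51, -7.38, -9.89, -13.25]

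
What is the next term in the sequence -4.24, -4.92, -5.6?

Differences: -4.92 - -4.24 = -0.68
This is an arithmetic sequence with common difference d = -0.68.
Next term = -5.6 + -0.68 = -6.28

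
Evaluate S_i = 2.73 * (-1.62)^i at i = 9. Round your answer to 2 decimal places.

S_9 = 2.73 * (-1.62)^9 ≈ 2.73 * -76.8485 ≈ -209.8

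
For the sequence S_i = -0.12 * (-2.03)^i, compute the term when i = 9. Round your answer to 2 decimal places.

S_9 = -0.12 * (-2.03)^9 ≈ -0.12 * -585.4157 ≈ 70.25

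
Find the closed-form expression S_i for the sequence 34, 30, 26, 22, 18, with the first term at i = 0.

Check differences: 30 - 34 = -4
26 - 30 = -4
Common difference d = -4.
First term a = 34.
Formula: S_i = 34 - 4*i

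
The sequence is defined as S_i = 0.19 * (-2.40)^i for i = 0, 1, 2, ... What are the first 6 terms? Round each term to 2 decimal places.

This is a geometric sequence.
i=0: S_0 = 0.19 * (-2.4)^0 = 0.19
i=1: S_1 = 0.19 * (-2.4)^1 ≈ -0.46
i=2: S_2 = 0.19 * (-2.4)^2 ≈ 1.09
i=3: S_3 = 0.19 * (-2.4)^3 ≈ -2.63
i=4: S_4 = 0.19 * (-2.4)^4 ≈ 6.3
i=5: S_5 = 0.19 * (-2.4)^5 ≈ -15.13
The first 6 terms are: [0.19, -0.46, 1.09, -2.63, 6.3, -15.13]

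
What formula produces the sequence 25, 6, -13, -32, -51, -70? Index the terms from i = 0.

Check differences: 6 - 25 = -19
-13 - 6 = -19
Common difference d = -19.
First term a = 25.
Formula: S_i = 25 - 19*i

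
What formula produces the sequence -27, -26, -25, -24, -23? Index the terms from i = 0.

Check differences: -26 - -27 = 1
-25 - -26 = 1
Common difference d = 1.
First term a = -27.
Formula: S_i = -27 + 1*i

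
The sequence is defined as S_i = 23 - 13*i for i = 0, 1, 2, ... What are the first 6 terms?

This is an arithmetic sequence.
i=0: S_0 = 23 + -13*0 = 23
i=1: S_1 = 23 + -13*1 = 10
i=2: S_2 = 23 + -13*2 = -3
i=3: S_3 = 23 + -13*3 = -16
i=4: S_4 = 23 + -13*4 = -29
i=5: S_5 = 23 + -13*5 = -42
The first 6 terms are: [23, 10, -3, -16, -29, -42]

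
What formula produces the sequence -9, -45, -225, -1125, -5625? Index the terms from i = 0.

Check ratios: -45 / -9 = 5.0
Common ratio r = 5.
First term a = -9.
Formula: S_i = -9 * 5^i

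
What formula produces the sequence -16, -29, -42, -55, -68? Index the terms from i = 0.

Check differences: -29 - -16 = -13
-42 - -29 = -13
Common difference d = -13.
First term a = -16.
Formula: S_i = -16 - 13*i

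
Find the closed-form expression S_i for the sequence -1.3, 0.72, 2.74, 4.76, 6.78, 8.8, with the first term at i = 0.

Check differences: 0.72 - -1.3 = 2.02
2.74 - 0.72 = 2.02
Common difference d = 2.02.
First term a = -1.3.
Formula: S_i = -1.30 + 2.02*i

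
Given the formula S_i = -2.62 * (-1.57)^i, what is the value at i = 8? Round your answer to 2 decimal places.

S_8 = -2.62 * (-1.57)^8 ≈ -2.62 * 36.9145 ≈ -96.72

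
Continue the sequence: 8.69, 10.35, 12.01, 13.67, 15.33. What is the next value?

Differences: 10.35 - 8.69 = 1.66
This is an arithmetic sequence with common difference d = 1.66.
Next term = 15.33 + 1.66 = 16.99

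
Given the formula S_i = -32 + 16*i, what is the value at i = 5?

S_5 = -32 + 16*5 = -32 + 80 = 48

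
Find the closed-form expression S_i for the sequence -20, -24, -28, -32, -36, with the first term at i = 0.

Check differences: -24 - -20 = -4
-28 - -24 = -4
Common difference d = -4.
First term a = -20.
Formula: S_i = -20 - 4*i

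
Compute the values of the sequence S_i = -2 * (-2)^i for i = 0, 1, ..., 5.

This is a geometric sequence.
i=0: S_0 = -2 * (-2)^0 = -2
i=1: S_1 = -2 * (-2)^1 = 4
i=2: S_2 = -2 * (-2)^2 = -8
i=3: S_3 = -2 * (-2)^3 = 16
i=4: S_4 = -2 * (-2)^4 = -32
i=5: S_5 = -2 * (-2)^5 = 64
The first 6 terms are: [-2, 4, -8, 16, -32, 64]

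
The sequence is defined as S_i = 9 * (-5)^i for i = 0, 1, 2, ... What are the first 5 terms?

This is a geometric sequence.
i=0: S_0 = 9 * (-5)^0 = 9
i=1: S_1 = 9 * (-5)^1 = -45
i=2: S_2 = 9 * (-5)^2 = 225
i=3: S_3 = 9 * (-5)^3 = -1125
i=4: S_4 = 9 * (-5)^4 = 5625
The first 5 terms are: [9, -45, 225, -1125, 5625]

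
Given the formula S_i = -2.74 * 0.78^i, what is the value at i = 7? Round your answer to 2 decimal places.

S_7 = -2.74 * 0.78^7 ≈ -2.74 * 0.1757 ≈ -0.48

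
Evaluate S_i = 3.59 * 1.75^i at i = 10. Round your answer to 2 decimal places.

S_10 = 3.59 * 1.75^10 ≈ 3.59 * 269.3894 ≈ 967.11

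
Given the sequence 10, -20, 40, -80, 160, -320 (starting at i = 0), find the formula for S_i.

Check ratios: -20 / 10 = -2.0
Common ratio r = -2.
First term a = 10.
Formula: S_i = 10 * (-2)^i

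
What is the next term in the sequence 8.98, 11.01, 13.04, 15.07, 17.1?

Differences: 11.01 - 8.98 = 2.03
This is an arithmetic sequence with common difference d = 2.03.
Next term = 17.1 + 2.03 = 19.13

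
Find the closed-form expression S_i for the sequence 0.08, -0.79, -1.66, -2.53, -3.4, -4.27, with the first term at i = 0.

Check differences: -0.79 - 0.08 = -0.87
-1.66 - -0.79 = -0.87
Common difference d = -0.87.
First term a = 0.08.
Formula: S_i = 0.08 - 0.87*i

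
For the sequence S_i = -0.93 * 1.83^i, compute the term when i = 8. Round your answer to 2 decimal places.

S_8 = -0.93 * 1.83^8 ≈ -0.93 * 125.7792 ≈ -116.97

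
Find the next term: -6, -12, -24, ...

Ratios: -12 / -6 = 2.0
This is a geometric sequence with common ratio r = 2.
Next term = -24 * 2 = -48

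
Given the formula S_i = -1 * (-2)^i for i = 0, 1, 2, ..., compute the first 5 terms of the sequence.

This is a geometric sequence.
i=0: S_0 = -1 * (-2)^0 = -1
i=1: S_1 = -1 * (-2)^1 = 2
i=2: S_2 = -1 * (-2)^2 = -4
i=3: S_3 = -1 * (-2)^3 = 8
i=4: S_4 = -1 * (-2)^4 = -16
The first 5 terms are: [-1, 2, -4, 8, -16]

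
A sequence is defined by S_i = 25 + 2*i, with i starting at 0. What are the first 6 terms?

This is an arithmetic sequence.
i=0: S_0 = 25 + 2*0 = 25
i=1: S_1 = 25 + 2*1 = 27
i=2: S_2 = 25 + 2*2 = 29
i=3: S_3 = 25 + 2*3 = 31
i=4: S_4 = 25 + 2*4 = 33
i=5: S_5 = 25 + 2*5 = 35
The first 6 terms are: [25, 27, 29, 31, 33, 35]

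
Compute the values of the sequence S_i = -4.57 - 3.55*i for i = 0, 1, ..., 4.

This is an arithmetic sequence.
i=0: S_0 = -4.57 + -3.55*0 = -4.57
i=1: S_1 = -4.57 + -3.55*1 = -8.12
i=2: S_2 = -4.57 + -3.55*2 = -11.67
i=3: S_3 = -4.57 + -3.55*3 = -15.22
i=4: S_4 = -4.57 + -3.55*4 = -18.77
The first 5 terms are: [-4.57, -8.12, -11.67, -15.22, -18.77]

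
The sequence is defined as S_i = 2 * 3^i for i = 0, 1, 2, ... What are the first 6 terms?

This is a geometric sequence.
i=0: S_0 = 2 * 3^0 = 2
i=1: S_1 = 2 * 3^1 = 6
i=2: S_2 = 2 * 3^2 = 18
i=3: S_3 = 2 * 3^3 = 54
i=4: S_4 = 2 * 3^4 = 162
i=5: S_5 = 2 * 3^5 = 486
The first 6 terms are: [2, 6, 18, 54, 162, 486]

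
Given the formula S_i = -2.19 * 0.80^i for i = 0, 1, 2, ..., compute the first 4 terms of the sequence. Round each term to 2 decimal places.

This is a geometric sequence.
i=0: S_0 = -2.19 * 0.8^0 = -2.19
i=1: S_1 = -2.19 * 0.8^1 ≈ -1.75
i=2: S_2 = -2.19 * 0.8^2 ≈ -1.4
i=3: S_3 = -2.19 * 0.8^3 ≈ -1.12
The first 4 terms are: [-2.19, -1.75, -1.4, -1.12]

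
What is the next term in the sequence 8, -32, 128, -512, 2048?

Ratios: -32 / 8 = -4.0
This is a geometric sequence with common ratio r = -4.
Next term = 2048 * -4 = -8192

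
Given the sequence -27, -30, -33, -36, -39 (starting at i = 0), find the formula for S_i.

Check differences: -30 - -27 = -3
-33 - -30 = -3
Common difference d = -3.
First term a = -27.
Formula: S_i = -27 - 3*i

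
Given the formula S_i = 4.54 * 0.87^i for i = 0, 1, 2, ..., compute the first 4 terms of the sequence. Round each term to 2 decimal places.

This is a geometric sequence.
i=0: S_0 = 4.54 * 0.87^0 = 4.54
i=1: S_1 = 4.54 * 0.87^1 ≈ 3.95
i=2: S_2 = 4.54 * 0.87^2 ≈ 3.44
i=3: S_3 = 4.54 * 0.87^3 ≈ 2.99
The first 4 terms are: [4.54, 3.95, 3.44, 2.99]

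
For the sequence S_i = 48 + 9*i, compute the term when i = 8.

S_8 = 48 + 9*8 = 48 + 72 = 120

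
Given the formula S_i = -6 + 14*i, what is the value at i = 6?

S_6 = -6 + 14*6 = -6 + 84 = 78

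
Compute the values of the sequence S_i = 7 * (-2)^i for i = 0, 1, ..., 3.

This is a geometric sequence.
i=0: S_0 = 7 * (-2)^0 = 7
i=1: S_1 = 7 * (-2)^1 = -14
i=2: S_2 = 7 * (-2)^2 = 28
i=3: S_3 = 7 * (-2)^3 = -56
The first 4 terms are: [7, -14, 28, -56]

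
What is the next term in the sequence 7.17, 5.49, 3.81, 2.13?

Differences: 5.49 - 7.17 = -1.68
This is an arithmetic sequence with common difference d = -1.68.
Next term = 2.13 + -1.68 = 0.45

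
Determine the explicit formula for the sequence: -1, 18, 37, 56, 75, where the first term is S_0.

Check differences: 18 - -1 = 19
37 - 18 = 19
Common difference d = 19.
First term a = -1.
Formula: S_i = -1 + 19*i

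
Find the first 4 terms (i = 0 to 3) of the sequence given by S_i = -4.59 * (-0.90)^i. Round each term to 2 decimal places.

This is a geometric sequence.
i=0: S_0 = -4.59 * (-0.9)^0 = -4.59
i=1: S_1 = -4.59 * (-0.9)^1 ≈ 4.13
i=2: S_2 = -4.59 * (-0.9)^2 ≈ -3.72
i=3: S_3 = -4.59 * (-0.9)^3 ≈ 3.35
The first 4 terms are: [-4.59, 4.13, -3.72, 3.35]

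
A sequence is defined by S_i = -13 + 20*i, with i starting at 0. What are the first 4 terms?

This is an arithmetic sequence.
i=0: S_0 = -13 + 20*0 = -13
i=1: S_1 = -13 + 20*1 = 7
i=2: S_2 = -13 + 20*2 = 27
i=3: S_3 = -13 + 20*3 = 47
The first 4 terms are: [-13, 7, 27, 47]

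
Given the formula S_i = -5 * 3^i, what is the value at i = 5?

S_5 = -5 * 3^5 = -5 * 243 = -1215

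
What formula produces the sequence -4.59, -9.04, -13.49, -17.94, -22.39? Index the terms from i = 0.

Check differences: -9.04 - -4.59 = -4.45
-13.49 - -9.04 = -4.45
Common difference d = -4.45.
First term a = -4.59.
Formula: S_i = -4.59 - 4.45*i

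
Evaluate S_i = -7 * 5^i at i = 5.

S_5 = -7 * 5^5 = -7 * 3125 = -21875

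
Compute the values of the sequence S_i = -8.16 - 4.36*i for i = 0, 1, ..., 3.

This is an arithmetic sequence.
i=0: S_0 = -8.16 + -4.36*0 = -8.16
i=1: S_1 = -8.16 + -4.36*1 = -12.52
i=2: S_2 = -8.16 + -4.36*2 = -16.88
i=3: S_3 = -8.16 + -4.36*3 = -21.24
The first 4 terms are: [-8.16, -12.52, -16.88, -21.24]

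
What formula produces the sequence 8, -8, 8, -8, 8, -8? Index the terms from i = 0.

Check ratios: -8 / 8 = -1.0
Common ratio r = -1.
First term a = 8.
Formula: S_i = 8 * (-1)^i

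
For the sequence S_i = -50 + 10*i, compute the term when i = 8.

S_8 = -50 + 10*8 = -50 + 80 = 30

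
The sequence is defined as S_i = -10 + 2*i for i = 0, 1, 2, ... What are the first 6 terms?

This is an arithmetic sequence.
i=0: S_0 = -10 + 2*0 = -10
i=1: S_1 = -10 + 2*1 = -8
i=2: S_2 = -10 + 2*2 = -6
i=3: S_3 = -10 + 2*3 = -4
i=4: S_4 = -10 + 2*4 = -2
i=5: S_5 = -10 + 2*5 = 0
The first 6 terms are: [-10, -8, -6, -4, -2, 0]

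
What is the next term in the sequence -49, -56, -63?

Differences: -56 - -49 = -7
This is an arithmetic sequence with common difference d = -7.
Next term = -63 + -7 = -70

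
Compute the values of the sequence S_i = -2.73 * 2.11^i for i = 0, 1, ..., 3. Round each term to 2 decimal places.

This is a geometric sequence.
i=0: S_0 = -2.73 * 2.11^0 = -2.73
i=1: S_1 = -2.73 * 2.11^1 ≈ -5.76
i=2: S_2 = -2.73 * 2.11^2 ≈ -12.15
i=3: S_3 = -2.73 * 2.11^3 ≈ -25.65
The first 4 terms are: [-2.73, -5.76, -12.15, -25.65]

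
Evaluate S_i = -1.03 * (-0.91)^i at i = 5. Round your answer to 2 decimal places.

S_5 = -1.03 * (-0.91)^5 ≈ -1.03 * -0.624 ≈ 0.64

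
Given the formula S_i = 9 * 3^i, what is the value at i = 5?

S_5 = 9 * 3^5 = 9 * 243 = 2187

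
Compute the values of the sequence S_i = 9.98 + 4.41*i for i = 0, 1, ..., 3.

This is an arithmetic sequence.
i=0: S_0 = 9.98 + 4.41*0 = 9.98
i=1: S_1 = 9.98 + 4.41*1 = 14.39
i=2: S_2 = 9.98 + 4.41*2 = 18.8
i=3: S_3 = 9.98 + 4.41*3 = 23.21
The first 4 terms are: [9.98, 14.39, 18.8, 23.21]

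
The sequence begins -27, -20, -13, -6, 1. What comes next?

Differences: -20 - -27 = 7
This is an arithmetic sequence with common difference d = 7.
Next term = 1 + 7 = 8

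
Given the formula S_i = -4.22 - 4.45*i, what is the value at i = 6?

S_6 = -4.22 + -4.45*6 = -4.22 + -26.7 = -30.92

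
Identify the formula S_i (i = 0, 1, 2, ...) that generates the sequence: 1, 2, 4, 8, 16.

Check ratios: 2 / 1 = 2.0
Common ratio r = 2.
First term a = 1.
Formula: S_i = 1 * 2^i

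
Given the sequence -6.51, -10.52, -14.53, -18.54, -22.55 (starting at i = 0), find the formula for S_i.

Check differences: -10.52 - -6.51 = -4.01
-14.53 - -10.52 = -4.01
Common difference d = -4.01.
First term a = -6.51.
Formula: S_i = -6.51 - 4.01*i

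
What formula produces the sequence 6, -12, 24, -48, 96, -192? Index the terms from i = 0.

Check ratios: -12 / 6 = -2.0
Common ratio r = -2.
First term a = 6.
Formula: S_i = 6 * (-2)^i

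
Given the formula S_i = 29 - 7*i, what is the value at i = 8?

S_8 = 29 + -7*8 = 29 + -56 = -27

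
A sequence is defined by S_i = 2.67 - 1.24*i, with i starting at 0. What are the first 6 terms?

This is an arithmetic sequence.
i=0: S_0 = 2.67 + -1.24*0 = 2.67
i=1: S_1 = 2.67 + -1.24*1 = 1.43
i=2: S_2 = 2.67 + -1.24*2 = 0.19
i=3: S_3 = 2.67 + -1.24*3 = -1.05
i=4: S_4 = 2.67 + -1.24*4 = -2.29
i=5: S_5 = 2.67 + -1.24*5 = -3.53
The first 6 terms are: [2.67, 1.43, 0.19, -1.05, -2.29, -3.53]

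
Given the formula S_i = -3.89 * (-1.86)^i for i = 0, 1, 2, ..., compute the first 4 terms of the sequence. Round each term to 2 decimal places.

This is a geometric sequence.
i=0: S_0 = -3.89 * (-1.86)^0 = -3.89
i=1: S_1 = -3.89 * (-1.86)^1 ≈ 7.24
i=2: S_2 = -3.89 * (-1.86)^2 ≈ -13.46
i=3: S_3 = -3.89 * (-1.86)^3 ≈ 25.03
The first 4 terms are: [-3.89, 7.24, -13.46, 25.03]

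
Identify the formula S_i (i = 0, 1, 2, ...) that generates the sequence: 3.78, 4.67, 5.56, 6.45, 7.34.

Check differences: 4.67 - 3.78 = 0.89
5.56 - 4.67 = 0.89
Common difference d = 0.89.
First term a = 3.78.
Formula: S_i = 3.78 + 0.89*i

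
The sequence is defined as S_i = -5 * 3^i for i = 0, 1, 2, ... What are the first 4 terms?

This is a geometric sequence.
i=0: S_0 = -5 * 3^0 = -5
i=1: S_1 = -5 * 3^1 = -15
i=2: S_2 = -5 * 3^2 = -45
i=3: S_3 = -5 * 3^3 = -135
The first 4 terms are: [-5, -15, -45, -135]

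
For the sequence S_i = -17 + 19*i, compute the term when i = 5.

S_5 = -17 + 19*5 = -17 + 95 = 78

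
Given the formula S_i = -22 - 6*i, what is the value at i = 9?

S_9 = -22 + -6*9 = -22 + -54 = -76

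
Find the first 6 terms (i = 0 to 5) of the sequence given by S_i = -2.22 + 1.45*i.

This is an arithmetic sequence.
i=0: S_0 = -2.22 + 1.45*0 = -2.22
i=1: S_1 = -2.22 + 1.45*1 = -0.77
i=2: S_2 = -2.22 + 1.45*2 = 0.68
i=3: S_3 = -2.22 + 1.45*3 = 2.13
i=4: S_4 = -2.22 + 1.45*4 = 3.58
i=5: S_5 = -2.22 + 1.45*5 = 5.03
The first 6 terms are: [-2.22, -0.77, 0.68, 2.13, 3.58, 5.03]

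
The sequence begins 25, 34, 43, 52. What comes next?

Differences: 34 - 25 = 9
This is an arithmetic sequence with common difference d = 9.
Next term = 52 + 9 = 61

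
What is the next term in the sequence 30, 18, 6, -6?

Differences: 18 - 30 = -12
This is an arithmetic sequence with common difference d = -12.
Next term = -6 + -12 = -18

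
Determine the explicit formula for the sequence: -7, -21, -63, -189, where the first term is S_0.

Check ratios: -21 / -7 = 3.0
Common ratio r = 3.
First term a = -7.
Formula: S_i = -7 * 3^i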